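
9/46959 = 3/15653 = 0.00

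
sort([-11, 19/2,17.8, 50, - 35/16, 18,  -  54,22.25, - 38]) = [-54, - 38, - 11, - 35/16, 19/2, 17.8,18,22.25,  50]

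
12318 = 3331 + 8987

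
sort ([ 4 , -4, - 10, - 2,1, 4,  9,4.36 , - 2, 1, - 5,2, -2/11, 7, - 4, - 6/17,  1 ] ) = [ -10, - 5, - 4, - 4, -2,-2,-6/17, - 2/11,1 , 1, 1,2,4, 4 , 4.36, 7,9]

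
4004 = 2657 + 1347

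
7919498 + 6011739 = 13931237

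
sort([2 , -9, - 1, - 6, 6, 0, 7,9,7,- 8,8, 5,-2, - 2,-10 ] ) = [ - 10,-9, - 8, - 6, - 2,- 2,-1,0 , 2,5, 6, 7,7, 8, 9]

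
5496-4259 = 1237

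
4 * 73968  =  295872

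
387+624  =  1011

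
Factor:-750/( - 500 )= 3/2 = 2^(-1)*3^1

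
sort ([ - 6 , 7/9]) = [ -6,  7/9]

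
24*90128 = 2163072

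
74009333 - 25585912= 48423421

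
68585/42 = 1632+41/42 =1632.98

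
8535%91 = 72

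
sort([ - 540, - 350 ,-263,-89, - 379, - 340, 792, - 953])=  [-953,-540, - 379, - 350, - 340, - 263, - 89 , 792] 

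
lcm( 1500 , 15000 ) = 15000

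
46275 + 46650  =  92925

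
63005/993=63005/993 = 63.45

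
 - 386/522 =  -193/261   =  -0.74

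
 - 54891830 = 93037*( - 590)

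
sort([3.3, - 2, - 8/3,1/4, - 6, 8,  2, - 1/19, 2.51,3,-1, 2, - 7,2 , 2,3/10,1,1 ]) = [-7, - 6, - 8/3, - 2,-1,-1/19,1/4, 3/10,1, 1,2,2,2,2, 2.51, 3 , 3.3, 8 ] 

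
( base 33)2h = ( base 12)6b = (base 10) 83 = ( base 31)2l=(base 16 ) 53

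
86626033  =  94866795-8240762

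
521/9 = 57 + 8/9 = 57.89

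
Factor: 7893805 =5^1*269^1*5869^1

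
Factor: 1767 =3^1 * 19^1*31^1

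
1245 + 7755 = 9000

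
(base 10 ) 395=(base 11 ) 32A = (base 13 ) 245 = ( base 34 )BL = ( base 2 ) 110001011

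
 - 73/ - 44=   73/44 = 1.66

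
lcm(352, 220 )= 1760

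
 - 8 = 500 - 508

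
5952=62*96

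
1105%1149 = 1105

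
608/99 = 608/99=6.14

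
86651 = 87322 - 671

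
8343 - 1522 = 6821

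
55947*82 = 4587654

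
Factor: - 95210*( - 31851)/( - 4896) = - 168474095/272 =-  2^( - 4) * 5^1*17^( - 1)*3539^1*9521^1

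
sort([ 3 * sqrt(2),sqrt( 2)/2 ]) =[sqrt( 2 ) /2, 3*sqrt (2) ]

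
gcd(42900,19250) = 550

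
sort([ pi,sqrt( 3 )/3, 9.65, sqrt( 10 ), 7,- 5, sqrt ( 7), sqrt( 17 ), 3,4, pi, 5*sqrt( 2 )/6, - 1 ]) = [ - 5,- 1,sqrt ( 3) /3,5*sqrt(2)/6,sqrt( 7),  3,pi, pi, sqrt( 10), 4, sqrt(17 ), 7, 9.65]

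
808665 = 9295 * 87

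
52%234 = 52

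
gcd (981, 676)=1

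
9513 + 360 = 9873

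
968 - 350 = 618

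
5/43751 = 5/43751= 0.00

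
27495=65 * 423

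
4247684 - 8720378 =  - 4472694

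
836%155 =61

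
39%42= 39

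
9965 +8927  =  18892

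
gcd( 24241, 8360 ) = 1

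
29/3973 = 1/137 = 0.01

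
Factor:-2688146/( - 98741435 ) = 2^1*5^(  -  1) *13^(-1 )*1344073^1*1519099^(  -  1)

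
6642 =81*82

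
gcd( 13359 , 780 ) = 3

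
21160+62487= 83647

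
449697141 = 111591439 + 338105702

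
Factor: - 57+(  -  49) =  - 106 = -2^1*53^1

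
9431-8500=931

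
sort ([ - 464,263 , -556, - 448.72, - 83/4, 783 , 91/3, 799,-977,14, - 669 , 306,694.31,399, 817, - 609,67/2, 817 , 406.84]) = [ - 977, - 669, - 609,-556, - 464, - 448.72, - 83/4,14 , 91/3, 67/2,263 , 306,  399, 406.84,  694.31, 783 , 799,817,817]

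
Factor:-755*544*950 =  - 2^6*5^3*17^1*19^1*151^1 = -390184000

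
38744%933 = 491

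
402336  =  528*762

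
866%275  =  41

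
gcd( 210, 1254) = 6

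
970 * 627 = 608190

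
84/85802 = 42/42901=0.00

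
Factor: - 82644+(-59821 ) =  - 5^1*28493^1 = - 142465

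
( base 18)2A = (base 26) 1k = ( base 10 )46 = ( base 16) 2e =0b101110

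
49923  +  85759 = 135682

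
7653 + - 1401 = 6252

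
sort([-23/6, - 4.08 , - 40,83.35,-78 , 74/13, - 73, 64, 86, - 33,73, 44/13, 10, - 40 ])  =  [- 78 , - 73, - 40 , -40, - 33, - 4.08, - 23/6, 44/13, 74/13, 10, 64, 73,83.35,86]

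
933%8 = 5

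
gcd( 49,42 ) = 7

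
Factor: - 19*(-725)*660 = 2^2*3^1*5^3 * 11^1*19^1 * 29^1  =  9091500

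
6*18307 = 109842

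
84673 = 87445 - 2772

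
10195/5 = 2039 = 2039.00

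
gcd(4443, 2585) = 1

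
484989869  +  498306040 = 983295909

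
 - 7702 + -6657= -14359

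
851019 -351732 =499287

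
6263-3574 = 2689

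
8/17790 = 4/8895 = 0.00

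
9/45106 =9/45106 = 0.00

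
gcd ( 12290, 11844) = 2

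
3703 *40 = 148120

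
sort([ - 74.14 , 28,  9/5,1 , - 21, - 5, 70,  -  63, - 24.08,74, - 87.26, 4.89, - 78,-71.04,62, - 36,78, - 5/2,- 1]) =[ - 87.26, - 78,  -  74.14,-71.04 ,-63,-36, - 24.08, - 21,  -  5, - 5/2, - 1,1,  9/5, 4.89,  28,62,70, 74, 78]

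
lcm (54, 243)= 486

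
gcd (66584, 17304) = 56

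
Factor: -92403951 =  - 3^1 *2857^1* 10781^1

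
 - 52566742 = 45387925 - 97954667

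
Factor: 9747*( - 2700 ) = -2^2*3^6*5^2*19^2 = - 26316900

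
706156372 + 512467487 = 1218623859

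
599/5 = 599/5 = 119.80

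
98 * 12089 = 1184722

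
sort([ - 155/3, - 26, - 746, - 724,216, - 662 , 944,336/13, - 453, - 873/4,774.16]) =[ - 746, - 724,-662, - 453, - 873/4, -155/3, - 26,336/13, 216,774.16,944]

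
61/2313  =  61/2313  =  0.03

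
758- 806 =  - 48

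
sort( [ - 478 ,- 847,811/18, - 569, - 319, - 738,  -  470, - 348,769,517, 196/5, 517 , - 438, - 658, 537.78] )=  [- 847,-738, - 658, - 569, - 478, - 470, - 438, - 348,  -  319,196/5, 811/18 , 517,  517,537.78,769]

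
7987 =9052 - 1065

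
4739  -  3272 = 1467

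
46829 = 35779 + 11050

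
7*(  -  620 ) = -4340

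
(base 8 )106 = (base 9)77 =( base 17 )42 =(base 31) 28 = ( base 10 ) 70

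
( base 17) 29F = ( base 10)746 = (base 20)1H6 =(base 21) 1EB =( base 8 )1352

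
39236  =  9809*4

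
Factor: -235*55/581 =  -5^2*7^(  -  1)*11^1*47^1*83^( - 1 ) = - 12925/581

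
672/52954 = 336/26477 = 0.01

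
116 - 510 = -394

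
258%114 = 30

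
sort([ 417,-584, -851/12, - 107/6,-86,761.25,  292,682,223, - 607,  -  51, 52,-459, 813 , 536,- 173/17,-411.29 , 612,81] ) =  [ - 607,-584, - 459, - 411.29,-86, - 851/12,- 51, - 107/6,- 173/17,  52,81,  223,292, 417,  536,612, 682,761.25,813]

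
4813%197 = 85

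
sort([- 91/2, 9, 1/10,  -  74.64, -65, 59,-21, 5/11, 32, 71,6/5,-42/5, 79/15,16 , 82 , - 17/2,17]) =[ - 74.64, - 65, - 91/2, - 21, - 17/2, - 42/5,  1/10,5/11, 6/5,79/15, 9 , 16, 17,32,  59, 71, 82]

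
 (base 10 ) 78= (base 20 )3i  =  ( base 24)36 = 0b1001110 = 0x4e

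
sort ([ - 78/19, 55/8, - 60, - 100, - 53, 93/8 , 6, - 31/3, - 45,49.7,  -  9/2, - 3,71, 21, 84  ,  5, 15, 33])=[ - 100, - 60, - 53, - 45, - 31/3, - 9/2, - 78/19, - 3 , 5, 6 , 55/8,93/8,15, 21,33,49.7,71, 84 ]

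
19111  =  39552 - 20441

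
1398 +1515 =2913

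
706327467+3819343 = 710146810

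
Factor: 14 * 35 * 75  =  2^1*3^1 * 5^3*7^2=36750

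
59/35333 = 59/35333= 0.00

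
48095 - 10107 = 37988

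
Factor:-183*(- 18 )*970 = 2^2 * 3^3 *5^1*61^1*97^1 = 3195180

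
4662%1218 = 1008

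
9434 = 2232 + 7202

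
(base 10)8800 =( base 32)8J0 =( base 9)13057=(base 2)10001001100000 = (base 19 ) 1573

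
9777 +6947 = 16724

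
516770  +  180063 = 696833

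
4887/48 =101 + 13/16 = 101.81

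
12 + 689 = 701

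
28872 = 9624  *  3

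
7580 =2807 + 4773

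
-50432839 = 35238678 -85671517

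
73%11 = 7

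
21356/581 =36 + 440/581 =36.76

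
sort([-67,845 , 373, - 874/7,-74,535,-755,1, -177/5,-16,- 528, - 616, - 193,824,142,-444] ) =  [  -  755,-616,-528 ,-444,-193,-874/7, - 74, -67, - 177/5, - 16 , 1,142,373,535,  824,845]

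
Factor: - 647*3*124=-2^2  *3^1*31^1*647^1=- 240684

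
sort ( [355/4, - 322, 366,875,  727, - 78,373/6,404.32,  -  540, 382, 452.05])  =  [ - 540, - 322, - 78, 373/6,355/4,366 , 382, 404.32,452.05, 727,875]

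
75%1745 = 75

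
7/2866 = 7/2866 = 0.00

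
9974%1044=578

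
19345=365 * 53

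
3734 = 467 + 3267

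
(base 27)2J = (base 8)111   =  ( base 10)73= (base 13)58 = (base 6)201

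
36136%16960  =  2216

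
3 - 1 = 2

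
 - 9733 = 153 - 9886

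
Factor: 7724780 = 2^2*5^1*7^1*23^1*2399^1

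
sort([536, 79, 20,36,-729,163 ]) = [ - 729,20, 36, 79, 163, 536] 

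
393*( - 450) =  - 176850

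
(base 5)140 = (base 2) 101101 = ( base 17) 2b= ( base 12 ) 39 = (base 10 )45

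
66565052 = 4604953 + 61960099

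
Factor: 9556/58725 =2^2*3^ ( - 4 )*5^(- 2)*29^( - 1 )*2389^1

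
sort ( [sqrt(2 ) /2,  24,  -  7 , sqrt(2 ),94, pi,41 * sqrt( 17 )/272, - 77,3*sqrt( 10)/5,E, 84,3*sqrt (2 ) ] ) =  [-77, -7,41 * sqrt ( 17)/272,sqrt(2 )/2,sqrt(2),3*sqrt( 10)/5, E, pi, 3 * sqrt( 2),24, 84,94] 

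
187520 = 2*93760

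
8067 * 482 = 3888294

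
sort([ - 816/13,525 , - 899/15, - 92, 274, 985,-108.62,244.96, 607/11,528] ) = [ - 108.62,  -  92,-816/13,- 899/15,607/11, 244.96,274, 525,528,985]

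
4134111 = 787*5253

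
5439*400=2175600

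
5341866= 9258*577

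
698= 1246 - 548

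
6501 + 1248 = 7749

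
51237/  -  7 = - 7320 + 3/7 = - 7319.57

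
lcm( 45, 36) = 180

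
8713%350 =313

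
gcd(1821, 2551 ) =1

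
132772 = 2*66386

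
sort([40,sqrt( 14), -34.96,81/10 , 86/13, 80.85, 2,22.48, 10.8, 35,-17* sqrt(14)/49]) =[ - 34.96, - 17*sqrt(14)/49, 2, sqrt(14 ), 86/13,81/10 , 10.8 , 22.48,35, 40, 80.85 ]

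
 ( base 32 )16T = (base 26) 1LN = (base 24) 23l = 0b10011011101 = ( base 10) 1245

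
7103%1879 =1466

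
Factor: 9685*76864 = 744427840 = 2^6*5^1  *13^1* 149^1 *1201^1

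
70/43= 1+27/43= 1.63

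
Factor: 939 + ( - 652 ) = 287 = 7^1 *41^1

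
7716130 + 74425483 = 82141613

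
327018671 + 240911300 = 567929971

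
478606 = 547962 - 69356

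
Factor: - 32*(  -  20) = 2^7*5^1 =640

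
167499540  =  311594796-144095256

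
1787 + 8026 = 9813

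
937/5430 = 937/5430 = 0.17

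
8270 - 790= 7480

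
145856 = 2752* 53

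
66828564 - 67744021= - 915457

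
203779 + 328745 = 532524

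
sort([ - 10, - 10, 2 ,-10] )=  [ - 10, - 10, - 10, 2 ]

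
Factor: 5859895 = 5^1 * 1171979^1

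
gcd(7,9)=1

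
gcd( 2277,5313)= 759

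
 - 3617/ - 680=5 + 217/680 = 5.32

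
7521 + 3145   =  10666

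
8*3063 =24504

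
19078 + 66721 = 85799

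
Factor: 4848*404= 2^6*3^1*101^2 = 1958592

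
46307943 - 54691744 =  - 8383801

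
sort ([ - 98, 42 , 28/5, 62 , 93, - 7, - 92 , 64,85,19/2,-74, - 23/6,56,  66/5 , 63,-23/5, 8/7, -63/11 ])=[ - 98, - 92, - 74,- 7,-63/11, - 23/5, - 23/6 , 8/7, 28/5, 19/2, 66/5 , 42, 56, 62,63, 64,85, 93] 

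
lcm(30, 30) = 30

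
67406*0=0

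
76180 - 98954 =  - 22774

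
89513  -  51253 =38260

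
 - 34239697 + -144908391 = -179148088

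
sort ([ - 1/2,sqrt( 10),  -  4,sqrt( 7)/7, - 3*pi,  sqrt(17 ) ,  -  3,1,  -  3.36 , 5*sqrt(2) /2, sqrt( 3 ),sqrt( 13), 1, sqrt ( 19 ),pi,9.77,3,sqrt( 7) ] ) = [ -3 * pi ,-4,-3.36, - 3, - 1/2,sqrt(7 )/7,1, 1,sqrt( 3),sqrt( 7 ), 3,pi,sqrt( 10),5*sqrt(2)/2, sqrt( 13),sqrt(17),sqrt ( 19),9.77 ]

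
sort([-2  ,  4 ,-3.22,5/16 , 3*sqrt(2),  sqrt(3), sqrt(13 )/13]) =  [-3.22, - 2,sqrt (13) /13, 5/16,sqrt( 3), 4, 3*sqrt(2 )]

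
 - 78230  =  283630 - 361860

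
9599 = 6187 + 3412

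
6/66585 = 2/22195 = 0.00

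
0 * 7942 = 0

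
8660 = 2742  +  5918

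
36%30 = 6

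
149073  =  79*1887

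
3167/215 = 3167/215   =  14.73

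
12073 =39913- 27840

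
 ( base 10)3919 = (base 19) ag5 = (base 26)5KJ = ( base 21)8id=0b111101001111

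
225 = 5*45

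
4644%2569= 2075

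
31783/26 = 31783/26 = 1222.42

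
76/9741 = 76/9741 = 0.01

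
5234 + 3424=8658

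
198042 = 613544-415502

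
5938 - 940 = 4998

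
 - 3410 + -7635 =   -  11045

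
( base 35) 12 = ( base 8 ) 45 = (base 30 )17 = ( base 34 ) 13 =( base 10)37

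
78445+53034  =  131479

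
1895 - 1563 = 332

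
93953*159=14938527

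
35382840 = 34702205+680635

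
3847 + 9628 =13475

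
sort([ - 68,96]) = [ - 68,96 ] 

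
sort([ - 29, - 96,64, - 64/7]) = [ - 96, - 29, - 64/7,64]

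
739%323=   93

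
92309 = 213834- 121525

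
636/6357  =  212/2119 =0.10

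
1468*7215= 10591620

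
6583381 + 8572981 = 15156362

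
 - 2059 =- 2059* 1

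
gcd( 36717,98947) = 1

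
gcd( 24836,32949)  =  7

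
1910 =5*382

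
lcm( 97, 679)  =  679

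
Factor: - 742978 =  - 2^1*269^1*1381^1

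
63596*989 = 62896444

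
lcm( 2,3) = 6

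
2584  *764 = 1974176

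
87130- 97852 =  -10722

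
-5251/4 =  - 5251/4 = -1312.75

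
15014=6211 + 8803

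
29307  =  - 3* ( - 9769)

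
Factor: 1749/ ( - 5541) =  - 11^1*53^1*1847^( - 1)= -583/1847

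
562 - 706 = -144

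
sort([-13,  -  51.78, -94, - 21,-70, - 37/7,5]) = [ - 94,- 70,  -  51.78, - 21, - 13, - 37/7, 5]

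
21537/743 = 21537/743 = 28.99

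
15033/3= 5011 = 5011.00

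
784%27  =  1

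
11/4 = 2 +3/4 = 2.75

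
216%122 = 94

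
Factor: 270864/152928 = 2^( -1)* 11^1 * 19^1 * 59^( - 1) = 209/118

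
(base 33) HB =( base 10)572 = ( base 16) 23C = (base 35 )GC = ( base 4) 20330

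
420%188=44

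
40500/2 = 20250  =  20250.00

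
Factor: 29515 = 5^1*5903^1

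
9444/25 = 9444/25=377.76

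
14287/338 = 1099/26 = 42.27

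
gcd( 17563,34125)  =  91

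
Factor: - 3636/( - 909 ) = 2^2 =4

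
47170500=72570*650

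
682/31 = 22 = 22.00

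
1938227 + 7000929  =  8939156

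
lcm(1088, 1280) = 21760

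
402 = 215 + 187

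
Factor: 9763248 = 2^4*3^1*11^2*41^2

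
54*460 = 24840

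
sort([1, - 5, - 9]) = [-9, - 5, 1] 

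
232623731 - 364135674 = -131511943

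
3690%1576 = 538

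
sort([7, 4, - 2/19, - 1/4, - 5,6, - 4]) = [ - 5, - 4, - 1/4,-2/19 , 4,6, 7] 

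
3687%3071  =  616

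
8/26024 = 1/3253  =  0.00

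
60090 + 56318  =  116408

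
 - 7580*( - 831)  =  6298980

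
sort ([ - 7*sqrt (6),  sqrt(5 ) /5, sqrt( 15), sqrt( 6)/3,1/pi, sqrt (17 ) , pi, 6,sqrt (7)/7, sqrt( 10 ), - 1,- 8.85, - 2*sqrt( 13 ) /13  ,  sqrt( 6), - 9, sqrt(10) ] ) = [ - 7*sqrt (6 ), - 9,-8.85, - 1 , - 2*sqrt ( 13 ) /13, 1/pi, sqrt(7 )/7, sqrt( 5) /5, sqrt( 6)/3, sqrt( 6),pi,sqrt( 10),sqrt (10 ), sqrt( 15), sqrt(17 ), 6 ] 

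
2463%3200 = 2463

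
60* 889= 53340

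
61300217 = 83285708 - 21985491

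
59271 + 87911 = 147182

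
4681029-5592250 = -911221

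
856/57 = 15 + 1/57 = 15.02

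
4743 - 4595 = 148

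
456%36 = 24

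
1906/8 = 238 + 1/4 = 238.25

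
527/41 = 527/41 = 12.85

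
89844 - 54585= 35259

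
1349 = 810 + 539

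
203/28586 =203/28586 =0.01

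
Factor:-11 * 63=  - 693 = - 3^2*7^1*11^1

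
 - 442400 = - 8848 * 50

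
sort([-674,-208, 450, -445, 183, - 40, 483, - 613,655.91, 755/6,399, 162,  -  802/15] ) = [ - 674,- 613, - 445, - 208,  -  802/15, - 40,  755/6, 162,  183,399,450, 483, 655.91 ] 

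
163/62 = 2+39/62 = 2.63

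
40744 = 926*44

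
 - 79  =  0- 79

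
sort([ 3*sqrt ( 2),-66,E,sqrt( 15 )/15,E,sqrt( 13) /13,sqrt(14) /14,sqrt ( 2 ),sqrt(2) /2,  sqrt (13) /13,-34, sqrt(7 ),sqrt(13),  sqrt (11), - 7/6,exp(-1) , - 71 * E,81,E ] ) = [-71*  E, - 66, - 34, - 7/6,sqrt(15)/15, sqrt(14 ) /14, sqrt( 13)/13,sqrt( 13)/13,exp( - 1),sqrt( 2 ) /2,sqrt(2 ),sqrt(7), E,E,E , sqrt(11),sqrt( 13 ),3*sqrt(2 ),81]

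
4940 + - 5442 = -502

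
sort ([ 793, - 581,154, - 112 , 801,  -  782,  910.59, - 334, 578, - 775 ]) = [ - 782, - 775, - 581, - 334, - 112,154,578,793, 801,910.59]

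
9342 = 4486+4856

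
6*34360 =206160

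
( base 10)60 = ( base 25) 2A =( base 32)1s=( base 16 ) 3C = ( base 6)140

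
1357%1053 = 304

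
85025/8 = 10628 + 1/8 = 10628.12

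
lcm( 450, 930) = 13950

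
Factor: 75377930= 2^1*5^1 * 7537793^1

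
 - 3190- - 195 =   -  2995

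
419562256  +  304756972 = 724319228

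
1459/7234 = 1459/7234 = 0.20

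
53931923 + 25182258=79114181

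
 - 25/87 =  - 25/87  =  - 0.29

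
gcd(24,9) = 3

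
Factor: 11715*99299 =3^1*5^1*11^1*71^1*109^1 *911^1= 1163287785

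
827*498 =411846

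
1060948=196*5413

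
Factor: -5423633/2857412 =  - 2^(-2) * 43^1*47^( - 1)*15199^( - 1 )*126131^1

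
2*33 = 66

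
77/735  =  11/105 = 0.10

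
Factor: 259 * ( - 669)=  - 3^1*7^1*37^1*223^1 = - 173271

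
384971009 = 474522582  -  89551573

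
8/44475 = 8/44475= 0.00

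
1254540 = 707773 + 546767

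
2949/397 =2949/397 =7.43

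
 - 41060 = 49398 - 90458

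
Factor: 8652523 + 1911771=2^1*13^1*29^1*14011^1= 10564294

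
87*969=84303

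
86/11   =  7 + 9/11 = 7.82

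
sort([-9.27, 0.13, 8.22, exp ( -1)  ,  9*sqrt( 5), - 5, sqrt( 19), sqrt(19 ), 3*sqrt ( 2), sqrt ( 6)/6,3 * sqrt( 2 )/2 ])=[ - 9.27, - 5,  0.13,exp(-1),sqrt(6)/6,3*sqrt( 2)/2,  3*sqrt( 2),sqrt (19 ),sqrt(19),8.22, 9* sqrt( 5)]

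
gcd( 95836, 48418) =2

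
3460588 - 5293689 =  - 1833101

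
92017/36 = 2556 + 1/36= 2556.03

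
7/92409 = 7/92409 = 0.00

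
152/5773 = 152/5773 = 0.03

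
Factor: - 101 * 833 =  - 84133 = - 7^2*17^1*101^1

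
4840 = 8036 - 3196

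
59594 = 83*718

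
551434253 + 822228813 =1373663066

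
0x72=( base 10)114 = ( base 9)136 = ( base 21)59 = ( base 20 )5e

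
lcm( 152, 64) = 1216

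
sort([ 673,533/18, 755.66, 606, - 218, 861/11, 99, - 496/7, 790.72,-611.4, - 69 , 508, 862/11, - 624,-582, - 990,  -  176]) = [- 990, - 624, - 611.4, - 582, - 218, - 176,-496/7, - 69, 533/18 , 861/11, 862/11,99,508 , 606, 673, 755.66,790.72] 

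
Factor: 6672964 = 2^2*1668241^1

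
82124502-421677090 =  - 339552588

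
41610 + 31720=73330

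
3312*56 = 185472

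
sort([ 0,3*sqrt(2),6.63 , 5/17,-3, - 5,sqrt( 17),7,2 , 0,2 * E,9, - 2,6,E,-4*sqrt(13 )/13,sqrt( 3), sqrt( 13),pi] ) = [-5, - 3, - 2, - 4* sqrt ( 13 )/13, 0 , 0,5/17 , sqrt ( 3),2, E,  pi,sqrt( 13),sqrt( 17 ), 3*sqrt(2),2 * E,  6,6.63,7,9 ]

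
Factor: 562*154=86548 = 2^2 * 7^1*11^1*281^1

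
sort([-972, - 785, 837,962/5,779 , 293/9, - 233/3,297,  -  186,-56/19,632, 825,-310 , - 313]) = [ - 972,-785, - 313, - 310,-186,-233/3, - 56/19, 293/9 , 962/5, 297,632,  779, 825, 837]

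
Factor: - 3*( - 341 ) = 3^1*11^1*31^1= 1023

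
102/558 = 17/93=0.18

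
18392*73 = 1342616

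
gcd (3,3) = 3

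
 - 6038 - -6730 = 692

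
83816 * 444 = 37214304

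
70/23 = 70/23 = 3.04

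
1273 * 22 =28006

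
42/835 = 42/835 = 0.05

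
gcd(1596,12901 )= 133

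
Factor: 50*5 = 250 = 2^1*5^3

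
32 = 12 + 20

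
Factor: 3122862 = 2^1*3^1*263^1*1979^1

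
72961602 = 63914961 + 9046641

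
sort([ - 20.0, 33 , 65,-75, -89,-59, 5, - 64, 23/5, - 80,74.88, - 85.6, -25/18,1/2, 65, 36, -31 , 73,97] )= [ -89, - 85.6, -80, - 75,- 64, - 59,  -  31, - 20.0, - 25/18, 1/2,23/5, 5, 33, 36, 65, 65, 73,74.88 , 97]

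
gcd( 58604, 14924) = 364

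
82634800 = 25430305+57204495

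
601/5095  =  601/5095 = 0.12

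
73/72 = 1 + 1/72 = 1.01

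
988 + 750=1738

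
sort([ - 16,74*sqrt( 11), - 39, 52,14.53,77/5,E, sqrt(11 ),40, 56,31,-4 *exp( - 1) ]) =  [ - 39,- 16,-4*exp( - 1 ), E,sqrt(11 ),14.53, 77/5,31,40,52,56 , 74*sqrt ( 11 )]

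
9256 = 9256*1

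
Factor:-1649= -17^1*97^1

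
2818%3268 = 2818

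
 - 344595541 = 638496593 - 983092134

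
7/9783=7/9783  =  0.00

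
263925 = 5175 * 51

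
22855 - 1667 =21188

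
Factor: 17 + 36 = 53 = 53^1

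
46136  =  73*632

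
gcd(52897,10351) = 1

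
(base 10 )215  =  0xd7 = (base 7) 425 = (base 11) 186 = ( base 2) 11010111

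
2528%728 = 344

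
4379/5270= 4379/5270 =0.83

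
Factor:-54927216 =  - 2^4 * 3^2*381439^1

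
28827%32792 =28827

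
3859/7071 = 3859/7071 = 0.55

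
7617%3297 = 1023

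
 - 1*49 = - 49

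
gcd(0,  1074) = 1074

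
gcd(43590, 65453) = 1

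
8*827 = 6616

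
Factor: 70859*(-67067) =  -4752300553 = -  7^1*11^1*13^1  *  59^1*67^1*1201^1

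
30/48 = 5/8=0.62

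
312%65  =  52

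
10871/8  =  10871/8  =  1358.88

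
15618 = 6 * 2603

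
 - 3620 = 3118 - 6738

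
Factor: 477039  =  3^1 * 159013^1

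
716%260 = 196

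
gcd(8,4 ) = 4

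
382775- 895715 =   -  512940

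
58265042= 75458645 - 17193603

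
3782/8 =472 + 3/4 = 472.75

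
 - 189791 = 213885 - 403676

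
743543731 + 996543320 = 1740087051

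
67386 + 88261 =155647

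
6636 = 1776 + 4860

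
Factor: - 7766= - 2^1*11^1*353^1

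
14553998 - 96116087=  - 81562089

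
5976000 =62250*96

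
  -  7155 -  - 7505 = 350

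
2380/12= 595/3 = 198.33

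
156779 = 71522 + 85257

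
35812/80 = 447+13/20 = 447.65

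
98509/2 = 49254 + 1/2 =49254.50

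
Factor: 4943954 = 2^1*239^1 * 10343^1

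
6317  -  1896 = 4421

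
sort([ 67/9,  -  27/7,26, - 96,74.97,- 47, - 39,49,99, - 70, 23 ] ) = [ - 96,-70, - 47, - 39,-27/7, 67/9,23, 26, 49,74.97,99 ]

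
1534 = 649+885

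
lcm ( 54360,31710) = 380520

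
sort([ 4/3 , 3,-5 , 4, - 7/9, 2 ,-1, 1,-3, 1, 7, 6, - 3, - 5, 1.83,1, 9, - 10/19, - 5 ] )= [-5, - 5,- 5,  -  3, - 3, - 1, - 7/9 , - 10/19, 1, 1, 1  ,  4/3, 1.83  ,  2,  3, 4 , 6, 7,9]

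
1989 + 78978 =80967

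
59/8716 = 59/8716 = 0.01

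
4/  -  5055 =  - 1 + 5051/5055 = -0.00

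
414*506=209484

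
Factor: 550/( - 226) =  -275/113  =  - 5^2*11^1*113^( - 1) 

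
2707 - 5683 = -2976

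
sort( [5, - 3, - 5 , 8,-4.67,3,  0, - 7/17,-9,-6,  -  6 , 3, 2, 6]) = [ - 9, - 6 , - 6,- 5,  -  4.67 , - 3,-7/17,  0,2, 3, 3,5,6,8]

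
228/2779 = 228/2779 = 0.08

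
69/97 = 69/97 = 0.71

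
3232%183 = 121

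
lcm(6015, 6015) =6015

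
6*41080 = 246480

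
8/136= 1/17 = 0.06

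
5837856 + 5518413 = 11356269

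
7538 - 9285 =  - 1747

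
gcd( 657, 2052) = 9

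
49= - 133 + 182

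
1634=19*86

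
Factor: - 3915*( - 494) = 2^1*3^3*5^1 *13^1*19^1*29^1=1934010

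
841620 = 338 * 2490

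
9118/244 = 37 + 45/122 = 37.37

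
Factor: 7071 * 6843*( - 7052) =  - 2^2*3^2*41^1*43^1 * 2281^1*2357^1 = - 341224087356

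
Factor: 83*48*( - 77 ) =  - 306768 = - 2^4 * 3^1*7^1*11^1*83^1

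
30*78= 2340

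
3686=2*1843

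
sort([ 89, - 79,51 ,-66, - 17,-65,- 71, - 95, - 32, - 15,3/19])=[-95,-79, - 71,-66,-65, - 32, - 17, - 15 , 3/19,  51,89]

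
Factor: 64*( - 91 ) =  - 2^6*7^1*13^1 = -  5824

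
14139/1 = 14139 = 14139.00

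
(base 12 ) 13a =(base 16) be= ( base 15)ca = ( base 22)8e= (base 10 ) 190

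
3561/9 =1187/3= 395.67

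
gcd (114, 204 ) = 6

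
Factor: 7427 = 7^1*1061^1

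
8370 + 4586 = 12956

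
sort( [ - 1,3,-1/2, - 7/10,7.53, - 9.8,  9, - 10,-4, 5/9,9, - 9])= [ - 10, - 9.8,-9,  -  4, - 1,-7/10, - 1/2,  5/9, 3,  7.53, 9, 9 ]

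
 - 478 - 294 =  - 772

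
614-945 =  - 331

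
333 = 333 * 1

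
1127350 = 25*45094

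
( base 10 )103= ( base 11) 94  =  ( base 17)61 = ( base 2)1100111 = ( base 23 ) 4b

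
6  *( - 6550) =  -39300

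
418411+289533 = 707944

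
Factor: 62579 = 11^1* 5689^1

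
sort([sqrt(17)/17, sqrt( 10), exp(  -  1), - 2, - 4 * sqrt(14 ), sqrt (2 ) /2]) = [-4*sqrt(14) , - 2,sqrt(17) /17,exp( - 1 ),sqrt( 2)/2,sqrt(10) ] 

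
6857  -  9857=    - 3000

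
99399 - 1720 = 97679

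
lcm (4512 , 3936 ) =184992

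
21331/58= 21331/58 = 367.78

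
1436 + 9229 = 10665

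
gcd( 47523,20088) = 93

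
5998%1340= 638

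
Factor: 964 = 2^2*241^1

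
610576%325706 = 284870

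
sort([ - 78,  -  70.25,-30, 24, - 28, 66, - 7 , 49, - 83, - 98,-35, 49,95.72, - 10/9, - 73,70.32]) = [-98, - 83, - 78, -73,-70.25, - 35, - 30, - 28, - 7, - 10/9,24, 49,49,66,70.32, 95.72 ] 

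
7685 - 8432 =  - 747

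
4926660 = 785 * 6276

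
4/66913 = 4/66913 =0.00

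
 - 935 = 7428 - 8363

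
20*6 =120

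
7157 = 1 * 7157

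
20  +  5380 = 5400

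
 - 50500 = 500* (-101 ) 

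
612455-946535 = -334080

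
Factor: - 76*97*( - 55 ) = 2^2*5^1*11^1*19^1 * 97^1 =405460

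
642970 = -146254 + 789224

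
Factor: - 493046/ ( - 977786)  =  246523/488893 = 246523^1*488893^( - 1) 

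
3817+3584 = 7401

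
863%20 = 3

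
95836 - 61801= 34035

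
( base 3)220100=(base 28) nd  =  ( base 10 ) 657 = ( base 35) ir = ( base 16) 291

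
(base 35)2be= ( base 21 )69e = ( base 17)9ea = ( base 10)2849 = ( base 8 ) 5441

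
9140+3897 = 13037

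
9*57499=517491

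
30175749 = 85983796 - 55808047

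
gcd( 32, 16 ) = 16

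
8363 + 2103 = 10466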